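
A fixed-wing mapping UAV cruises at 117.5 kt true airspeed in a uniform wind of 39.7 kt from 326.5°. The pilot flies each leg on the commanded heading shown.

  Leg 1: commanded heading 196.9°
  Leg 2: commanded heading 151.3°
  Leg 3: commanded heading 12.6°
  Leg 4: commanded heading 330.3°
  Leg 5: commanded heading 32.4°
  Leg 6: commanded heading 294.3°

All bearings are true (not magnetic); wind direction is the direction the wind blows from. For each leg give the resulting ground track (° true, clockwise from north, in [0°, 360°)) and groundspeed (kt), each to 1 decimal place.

Leg 1: heading 196.9°; drift -12.1° → track 184.8°, groundspeed 146.0 kt
Leg 2: heading 151.3°; drift -1.2° → track 150.1°, groundspeed 157.1 kt
Leg 3: heading 12.6°; drift +17.6° → track 30.2°, groundspeed 94.4 kt
Leg 4: heading 330.3°; drift +1.9° → track 332.2°, groundspeed 77.9 kt
Leg 5: heading 32.4°; drift +19.7° → track 52.1°, groundspeed 107.6 kt
Leg 6: heading 294.3°; drift -14.2° → track 280.1°, groundspeed 86.5 kt

Leg 1: track=184.8°, groundspeed=146.0 kt
Leg 2: track=150.1°, groundspeed=157.1 kt
Leg 3: track=30.2°, groundspeed=94.4 kt
Leg 4: track=332.2°, groundspeed=77.9 kt
Leg 5: track=52.1°, groundspeed=107.6 kt
Leg 6: track=280.1°, groundspeed=86.5 kt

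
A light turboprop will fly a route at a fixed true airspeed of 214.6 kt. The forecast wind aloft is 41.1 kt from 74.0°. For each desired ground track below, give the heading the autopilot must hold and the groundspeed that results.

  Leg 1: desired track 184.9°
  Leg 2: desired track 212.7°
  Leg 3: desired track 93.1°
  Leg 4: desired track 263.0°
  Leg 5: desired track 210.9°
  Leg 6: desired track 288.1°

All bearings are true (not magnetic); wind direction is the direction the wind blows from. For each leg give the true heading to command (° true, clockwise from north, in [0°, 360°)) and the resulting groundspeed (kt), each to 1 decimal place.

Leg 1: desired track 184.9°; wind correction -10.3° → command heading 174.6°, groundspeed 225.8 kt
Leg 2: desired track 212.7°; wind correction -7.3° → command heading 205.4°, groundspeed 243.8 kt
Leg 3: desired track 93.1°; wind correction -3.6° → command heading 89.5°, groundspeed 175.3 kt
Leg 4: desired track 263.0°; wind correction +1.7° → command heading 264.7°, groundspeed 255.1 kt
Leg 5: desired track 210.9°; wind correction -7.5° → command heading 203.4°, groundspeed 242.8 kt
Leg 6: desired track 288.1°; wind correction +6.2° → command heading 294.3°, groundspeed 247.4 kt

Leg 1: heading=174.6°, groundspeed=225.8 kt
Leg 2: heading=205.4°, groundspeed=243.8 kt
Leg 3: heading=89.5°, groundspeed=175.3 kt
Leg 4: heading=264.7°, groundspeed=255.1 kt
Leg 5: heading=203.4°, groundspeed=242.8 kt
Leg 6: heading=294.3°, groundspeed=247.4 kt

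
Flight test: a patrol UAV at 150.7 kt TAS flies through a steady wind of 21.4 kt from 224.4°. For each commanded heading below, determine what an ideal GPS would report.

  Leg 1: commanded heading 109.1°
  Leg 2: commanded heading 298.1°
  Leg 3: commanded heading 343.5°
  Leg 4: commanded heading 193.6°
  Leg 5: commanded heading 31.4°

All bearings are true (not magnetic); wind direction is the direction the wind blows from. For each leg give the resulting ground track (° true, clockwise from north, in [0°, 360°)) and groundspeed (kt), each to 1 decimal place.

Leg 1: track=102.2°, groundspeed=161.0 kt
Leg 2: track=306.2°, groundspeed=146.1 kt
Leg 3: track=350.1°, groundspeed=162.2 kt
Leg 4: track=188.9°, groundspeed=132.8 kt
Leg 5: track=33.0°, groundspeed=171.6 kt

Leg 1: heading 109.1°; drift -6.9° → track 102.2°, groundspeed 161.0 kt
Leg 2: heading 298.1°; drift +8.1° → track 306.2°, groundspeed 146.1 kt
Leg 3: heading 343.5°; drift +6.6° → track 350.1°, groundspeed 162.2 kt
Leg 4: heading 193.6°; drift -4.7° → track 188.9°, groundspeed 132.8 kt
Leg 5: heading 31.4°; drift +1.6° → track 33.0°, groundspeed 171.6 kt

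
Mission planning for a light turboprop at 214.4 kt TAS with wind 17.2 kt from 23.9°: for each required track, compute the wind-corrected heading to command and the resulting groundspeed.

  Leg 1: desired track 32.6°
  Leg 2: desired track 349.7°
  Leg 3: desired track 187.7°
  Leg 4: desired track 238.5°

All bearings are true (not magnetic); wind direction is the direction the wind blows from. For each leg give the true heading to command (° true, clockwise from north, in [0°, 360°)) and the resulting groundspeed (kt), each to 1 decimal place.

Leg 1: heading=31.9°, groundspeed=197.4 kt
Leg 2: heading=352.3°, groundspeed=200.0 kt
Leg 3: heading=186.4°, groundspeed=230.9 kt
Leg 4: heading=241.1°, groundspeed=228.3 kt

Leg 1: desired track 32.6°; wind correction -0.7° → command heading 31.9°, groundspeed 197.4 kt
Leg 2: desired track 349.7°; wind correction +2.6° → command heading 352.3°, groundspeed 200.0 kt
Leg 3: desired track 187.7°; wind correction -1.3° → command heading 186.4°, groundspeed 230.9 kt
Leg 4: desired track 238.5°; wind correction +2.6° → command heading 241.1°, groundspeed 228.3 kt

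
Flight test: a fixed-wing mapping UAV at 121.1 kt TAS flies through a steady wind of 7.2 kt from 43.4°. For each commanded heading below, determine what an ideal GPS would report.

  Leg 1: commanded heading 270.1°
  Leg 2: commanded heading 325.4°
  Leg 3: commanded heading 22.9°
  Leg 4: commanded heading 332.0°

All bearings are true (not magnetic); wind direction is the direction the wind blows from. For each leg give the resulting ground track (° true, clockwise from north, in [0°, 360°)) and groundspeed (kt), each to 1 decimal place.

Leg 1: heading 270.1°; drift -2.4° → track 267.7°, groundspeed 126.1 kt
Leg 2: heading 325.4°; drift -3.4° → track 322.0°, groundspeed 119.8 kt
Leg 3: heading 22.9°; drift -1.3° → track 21.6°, groundspeed 114.4 kt
Leg 4: heading 332.0°; drift -3.3° → track 328.7°, groundspeed 119.0 kt

Leg 1: track=267.7°, groundspeed=126.1 kt
Leg 2: track=322.0°, groundspeed=119.8 kt
Leg 3: track=21.6°, groundspeed=114.4 kt
Leg 4: track=328.7°, groundspeed=119.0 kt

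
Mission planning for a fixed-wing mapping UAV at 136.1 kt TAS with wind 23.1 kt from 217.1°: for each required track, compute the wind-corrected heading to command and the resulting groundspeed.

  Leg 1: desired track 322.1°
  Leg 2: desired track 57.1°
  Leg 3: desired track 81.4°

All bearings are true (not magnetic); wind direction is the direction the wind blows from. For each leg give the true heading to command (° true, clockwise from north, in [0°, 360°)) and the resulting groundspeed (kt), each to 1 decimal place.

Leg 1: desired track 322.1°; wind correction -9.4° → command heading 312.7°, groundspeed 140.2 kt
Leg 2: desired track 57.1°; wind correction +3.3° → command heading 60.4°, groundspeed 157.6 kt
Leg 3: desired track 81.4°; wind correction +6.8° → command heading 88.2°, groundspeed 151.7 kt

Leg 1: heading=312.7°, groundspeed=140.2 kt
Leg 2: heading=60.4°, groundspeed=157.6 kt
Leg 3: heading=88.2°, groundspeed=151.7 kt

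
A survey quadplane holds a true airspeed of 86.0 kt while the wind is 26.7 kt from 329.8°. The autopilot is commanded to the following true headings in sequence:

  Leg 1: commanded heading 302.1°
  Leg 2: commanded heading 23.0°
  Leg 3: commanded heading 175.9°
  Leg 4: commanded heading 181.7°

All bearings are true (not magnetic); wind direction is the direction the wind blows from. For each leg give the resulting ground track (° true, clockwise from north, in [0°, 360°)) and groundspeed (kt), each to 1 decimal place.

Leg 1: heading 302.1°; drift -11.3° → track 290.8°, groundspeed 63.6 kt
Leg 2: heading 23.0°; drift +17.0° → track 40.0°, groundspeed 73.2 kt
Leg 3: heading 175.9°; drift -6.1° → track 169.8°, groundspeed 110.6 kt
Leg 4: heading 181.7°; drift -7.4° → track 174.3°, groundspeed 109.6 kt

Leg 1: track=290.8°, groundspeed=63.6 kt
Leg 2: track=40.0°, groundspeed=73.2 kt
Leg 3: track=169.8°, groundspeed=110.6 kt
Leg 4: track=174.3°, groundspeed=109.6 kt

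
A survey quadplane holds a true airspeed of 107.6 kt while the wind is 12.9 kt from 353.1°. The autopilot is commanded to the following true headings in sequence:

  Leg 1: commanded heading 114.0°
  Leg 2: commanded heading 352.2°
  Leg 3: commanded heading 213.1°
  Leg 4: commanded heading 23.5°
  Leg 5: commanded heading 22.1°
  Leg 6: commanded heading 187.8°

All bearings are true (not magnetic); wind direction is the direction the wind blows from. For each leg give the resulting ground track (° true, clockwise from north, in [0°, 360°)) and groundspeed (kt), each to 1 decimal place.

Leg 1: heading 114.0°; drift +5.5° → track 119.5°, groundspeed 114.8 kt
Leg 2: heading 352.2°; drift -0.1° → track 352.1°, groundspeed 94.7 kt
Leg 3: heading 213.1°; drift -4.0° → track 209.1°, groundspeed 117.8 kt
Leg 4: heading 23.5°; drift +3.9° → track 27.4°, groundspeed 96.7 kt
Leg 5: heading 22.1°; drift +3.7° → track 25.8°, groundspeed 96.5 kt
Leg 6: heading 187.8°; drift -1.6° → track 186.2°, groundspeed 120.1 kt

Leg 1: track=119.5°, groundspeed=114.8 kt
Leg 2: track=352.1°, groundspeed=94.7 kt
Leg 3: track=209.1°, groundspeed=117.8 kt
Leg 4: track=27.4°, groundspeed=96.7 kt
Leg 5: track=25.8°, groundspeed=96.5 kt
Leg 6: track=186.2°, groundspeed=120.1 kt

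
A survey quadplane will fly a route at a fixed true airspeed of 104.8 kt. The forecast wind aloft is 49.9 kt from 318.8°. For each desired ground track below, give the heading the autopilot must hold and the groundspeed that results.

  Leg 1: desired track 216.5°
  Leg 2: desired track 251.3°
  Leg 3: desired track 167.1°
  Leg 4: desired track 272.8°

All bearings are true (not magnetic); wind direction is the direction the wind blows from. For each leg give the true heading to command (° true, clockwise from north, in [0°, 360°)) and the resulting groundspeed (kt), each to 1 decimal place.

Leg 1: desired track 216.5°; wind correction +27.7° → command heading 244.2°, groundspeed 103.4 kt
Leg 2: desired track 251.3°; wind correction +26.1° → command heading 277.4°, groundspeed 75.0 kt
Leg 3: desired track 167.1°; wind correction +13.0° → command heading 180.1°, groundspeed 146.0 kt
Leg 4: desired track 272.8°; wind correction +20.0° → command heading 292.8°, groundspeed 63.8 kt

Leg 1: heading=244.2°, groundspeed=103.4 kt
Leg 2: heading=277.4°, groundspeed=75.0 kt
Leg 3: heading=180.1°, groundspeed=146.0 kt
Leg 4: heading=292.8°, groundspeed=63.8 kt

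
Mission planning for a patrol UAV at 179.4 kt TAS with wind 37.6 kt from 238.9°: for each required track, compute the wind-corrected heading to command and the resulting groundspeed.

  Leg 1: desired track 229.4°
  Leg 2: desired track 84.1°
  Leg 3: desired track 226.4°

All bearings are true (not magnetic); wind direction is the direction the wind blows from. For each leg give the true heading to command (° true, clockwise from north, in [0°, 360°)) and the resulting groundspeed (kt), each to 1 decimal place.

Leg 1: heading=231.4°, groundspeed=142.2 kt
Leg 2: heading=89.2°, groundspeed=212.7 kt
Leg 3: heading=229.0°, groundspeed=142.5 kt

Leg 1: desired track 229.4°; wind correction +2.0° → command heading 231.4°, groundspeed 142.2 kt
Leg 2: desired track 84.1°; wind correction +5.1° → command heading 89.2°, groundspeed 212.7 kt
Leg 3: desired track 226.4°; wind correction +2.6° → command heading 229.0°, groundspeed 142.5 kt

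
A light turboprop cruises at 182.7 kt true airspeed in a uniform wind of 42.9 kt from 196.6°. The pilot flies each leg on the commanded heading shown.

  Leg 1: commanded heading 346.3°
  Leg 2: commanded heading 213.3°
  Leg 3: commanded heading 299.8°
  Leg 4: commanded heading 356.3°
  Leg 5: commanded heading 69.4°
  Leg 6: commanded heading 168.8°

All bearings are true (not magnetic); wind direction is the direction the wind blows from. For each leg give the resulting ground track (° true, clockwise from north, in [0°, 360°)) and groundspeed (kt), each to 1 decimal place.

Leg 1: track=351.9°, groundspeed=220.8 kt
Leg 2: track=218.3°, groundspeed=142.1 kt
Leg 3: track=312.0°, groundspeed=197.0 kt
Leg 4: track=0.1°, groundspeed=223.4 kt
Leg 5: track=60.1°, groundspeed=211.4 kt
Leg 6: track=160.9°, groundspeed=146.1 kt

Leg 1: heading 346.3°; drift +5.6° → track 351.9°, groundspeed 220.8 kt
Leg 2: heading 213.3°; drift +5.0° → track 218.3°, groundspeed 142.1 kt
Leg 3: heading 299.8°; drift +12.2° → track 312.0°, groundspeed 197.0 kt
Leg 4: heading 356.3°; drift +3.8° → track 0.1°, groundspeed 223.4 kt
Leg 5: heading 69.4°; drift -9.3° → track 60.1°, groundspeed 211.4 kt
Leg 6: heading 168.8°; drift -7.9° → track 160.9°, groundspeed 146.1 kt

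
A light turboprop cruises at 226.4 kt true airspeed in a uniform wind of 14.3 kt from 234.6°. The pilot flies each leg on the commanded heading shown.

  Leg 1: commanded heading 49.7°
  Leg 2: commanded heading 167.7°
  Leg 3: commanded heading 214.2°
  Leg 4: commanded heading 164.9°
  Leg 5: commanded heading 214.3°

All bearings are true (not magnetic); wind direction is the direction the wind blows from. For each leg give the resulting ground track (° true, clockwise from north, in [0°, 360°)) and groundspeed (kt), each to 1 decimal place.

Leg 1: track=50.0°, groundspeed=240.7 kt
Leg 2: track=164.3°, groundspeed=221.2 kt
Leg 3: track=212.9°, groundspeed=213.1 kt
Leg 4: track=161.4°, groundspeed=221.8 kt
Leg 5: track=213.0°, groundspeed=213.0 kt

Leg 1: heading 49.7°; drift +0.3° → track 50.0°, groundspeed 240.7 kt
Leg 2: heading 167.7°; drift -3.4° → track 164.3°, groundspeed 221.2 kt
Leg 3: heading 214.2°; drift -1.3° → track 212.9°, groundspeed 213.1 kt
Leg 4: heading 164.9°; drift -3.5° → track 161.4°, groundspeed 221.8 kt
Leg 5: heading 214.3°; drift -1.3° → track 213.0°, groundspeed 213.0 kt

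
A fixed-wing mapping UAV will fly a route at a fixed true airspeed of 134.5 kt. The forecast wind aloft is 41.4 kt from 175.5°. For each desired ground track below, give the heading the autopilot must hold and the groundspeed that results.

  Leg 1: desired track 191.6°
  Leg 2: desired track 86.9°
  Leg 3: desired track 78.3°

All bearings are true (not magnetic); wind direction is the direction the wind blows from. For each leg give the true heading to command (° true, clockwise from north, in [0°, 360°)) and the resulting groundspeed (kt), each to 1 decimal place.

Leg 1: desired track 191.6°; wind correction -4.9° → command heading 186.7°, groundspeed 94.2 kt
Leg 2: desired track 86.9°; wind correction +17.9° → command heading 104.8°, groundspeed 127.0 kt
Leg 3: desired track 78.3°; wind correction +17.8° → command heading 96.1°, groundspeed 133.3 kt

Leg 1: heading=186.7°, groundspeed=94.2 kt
Leg 2: heading=104.8°, groundspeed=127.0 kt
Leg 3: heading=96.1°, groundspeed=133.3 kt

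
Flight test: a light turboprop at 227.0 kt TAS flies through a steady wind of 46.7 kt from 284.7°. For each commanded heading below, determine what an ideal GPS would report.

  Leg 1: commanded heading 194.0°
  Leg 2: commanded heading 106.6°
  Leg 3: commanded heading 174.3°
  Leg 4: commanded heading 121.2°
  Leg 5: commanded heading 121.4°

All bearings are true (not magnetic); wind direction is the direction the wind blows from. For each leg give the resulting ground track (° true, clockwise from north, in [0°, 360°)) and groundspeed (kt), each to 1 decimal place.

Leg 1: heading 194.0°; drift -11.6° → track 182.4°, groundspeed 232.3 kt
Leg 2: heading 106.6°; drift -0.3° → track 106.3°, groundspeed 273.7 kt
Leg 3: heading 174.3°; drift -10.2° → track 164.1°, groundspeed 247.2 kt
Leg 4: heading 121.2°; drift -2.8° → track 118.4°, groundspeed 272.1 kt
Leg 5: heading 121.4°; drift -2.8° → track 118.6°, groundspeed 272.1 kt

Leg 1: track=182.4°, groundspeed=232.3 kt
Leg 2: track=106.3°, groundspeed=273.7 kt
Leg 3: track=164.1°, groundspeed=247.2 kt
Leg 4: track=118.4°, groundspeed=272.1 kt
Leg 5: track=118.6°, groundspeed=272.1 kt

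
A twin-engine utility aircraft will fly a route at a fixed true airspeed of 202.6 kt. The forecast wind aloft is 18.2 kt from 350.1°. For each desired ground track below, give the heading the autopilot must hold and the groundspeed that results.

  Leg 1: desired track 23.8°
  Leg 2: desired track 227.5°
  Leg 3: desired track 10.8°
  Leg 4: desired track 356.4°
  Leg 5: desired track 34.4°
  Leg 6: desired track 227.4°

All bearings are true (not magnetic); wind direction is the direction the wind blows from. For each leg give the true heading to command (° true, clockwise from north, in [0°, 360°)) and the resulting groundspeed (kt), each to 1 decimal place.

Leg 1: desired track 23.8°; wind correction -2.9° → command heading 20.9°, groundspeed 187.2 kt
Leg 2: desired track 227.5°; wind correction +4.3° → command heading 231.8°, groundspeed 211.8 kt
Leg 3: desired track 10.8°; wind correction -1.8° → command heading 9.0°, groundspeed 185.5 kt
Leg 4: desired track 356.4°; wind correction -0.6° → command heading 355.8°, groundspeed 184.5 kt
Leg 5: desired track 34.4°; wind correction -3.6° → command heading 30.8°, groundspeed 189.2 kt
Leg 6: desired track 227.4°; wind correction +4.3° → command heading 231.7°, groundspeed 211.9 kt

Leg 1: heading=20.9°, groundspeed=187.2 kt
Leg 2: heading=231.8°, groundspeed=211.8 kt
Leg 3: heading=9.0°, groundspeed=185.5 kt
Leg 4: heading=355.8°, groundspeed=184.5 kt
Leg 5: heading=30.8°, groundspeed=189.2 kt
Leg 6: heading=231.7°, groundspeed=211.9 kt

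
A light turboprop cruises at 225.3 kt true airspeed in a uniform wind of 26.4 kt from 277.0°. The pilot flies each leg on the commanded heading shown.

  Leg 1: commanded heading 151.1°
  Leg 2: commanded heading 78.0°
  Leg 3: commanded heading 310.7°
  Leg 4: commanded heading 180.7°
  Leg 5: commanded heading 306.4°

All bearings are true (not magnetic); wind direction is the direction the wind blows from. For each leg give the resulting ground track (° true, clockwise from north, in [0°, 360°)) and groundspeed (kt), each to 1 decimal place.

Leg 1: track=146.0°, groundspeed=241.7 kt
Leg 2: track=80.0°, groundspeed=250.4 kt
Leg 3: track=314.8°, groundspeed=203.9 kt
Leg 4: track=174.1°, groundspeed=229.7 kt
Leg 5: track=310.1°, groundspeed=202.7 kt

Leg 1: heading 151.1°; drift -5.1° → track 146.0°, groundspeed 241.7 kt
Leg 2: heading 78.0°; drift +2.0° → track 80.0°, groundspeed 250.4 kt
Leg 3: heading 310.7°; drift +4.1° → track 314.8°, groundspeed 203.9 kt
Leg 4: heading 180.7°; drift -6.6° → track 174.1°, groundspeed 229.7 kt
Leg 5: heading 306.4°; drift +3.7° → track 310.1°, groundspeed 202.7 kt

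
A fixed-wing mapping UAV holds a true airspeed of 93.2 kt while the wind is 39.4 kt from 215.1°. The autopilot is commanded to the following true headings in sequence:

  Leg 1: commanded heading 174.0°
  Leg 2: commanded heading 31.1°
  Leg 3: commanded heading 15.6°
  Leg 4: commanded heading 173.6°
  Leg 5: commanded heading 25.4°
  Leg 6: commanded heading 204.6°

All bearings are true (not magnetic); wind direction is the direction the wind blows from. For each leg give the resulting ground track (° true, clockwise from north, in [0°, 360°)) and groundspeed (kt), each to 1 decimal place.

Leg 1: heading 174.0°; drift -22.2° → track 151.8°, groundspeed 68.6 kt
Leg 2: heading 31.1°; drift +1.2° → track 32.3°, groundspeed 132.5 kt
Leg 3: heading 15.6°; drift +5.8° → track 21.4°, groundspeed 131.0 kt
Leg 4: heading 173.6°; drift -22.3° → track 151.3°, groundspeed 68.8 kt
Leg 5: heading 25.4°; drift +2.9° → track 28.3°, groundspeed 132.2 kt
Leg 6: heading 204.6°; drift -7.5° → track 197.1°, groundspeed 54.9 kt

Leg 1: track=151.8°, groundspeed=68.6 kt
Leg 2: track=32.3°, groundspeed=132.5 kt
Leg 3: track=21.4°, groundspeed=131.0 kt
Leg 4: track=151.3°, groundspeed=68.8 kt
Leg 5: track=28.3°, groundspeed=132.2 kt
Leg 6: track=197.1°, groundspeed=54.9 kt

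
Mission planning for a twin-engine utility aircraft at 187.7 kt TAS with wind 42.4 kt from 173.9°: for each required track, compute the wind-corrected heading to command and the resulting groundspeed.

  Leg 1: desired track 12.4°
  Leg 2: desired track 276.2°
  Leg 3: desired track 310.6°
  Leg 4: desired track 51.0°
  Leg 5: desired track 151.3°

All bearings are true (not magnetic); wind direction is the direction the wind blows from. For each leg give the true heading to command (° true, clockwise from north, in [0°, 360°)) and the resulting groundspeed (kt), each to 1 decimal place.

Leg 1: heading=16.5°, groundspeed=227.4 kt
Leg 2: heading=263.4°, groundspeed=192.1 kt
Leg 3: heading=301.7°, groundspeed=216.3 kt
Leg 4: heading=61.9°, groundspeed=207.3 kt
Leg 5: heading=156.3°, groundspeed=147.8 kt

Leg 1: desired track 12.4°; wind correction +4.1° → command heading 16.5°, groundspeed 227.4 kt
Leg 2: desired track 276.2°; wind correction -12.8° → command heading 263.4°, groundspeed 192.1 kt
Leg 3: desired track 310.6°; wind correction -8.9° → command heading 301.7°, groundspeed 216.3 kt
Leg 4: desired track 51.0°; wind correction +10.9° → command heading 61.9°, groundspeed 207.3 kt
Leg 5: desired track 151.3°; wind correction +5.0° → command heading 156.3°, groundspeed 147.8 kt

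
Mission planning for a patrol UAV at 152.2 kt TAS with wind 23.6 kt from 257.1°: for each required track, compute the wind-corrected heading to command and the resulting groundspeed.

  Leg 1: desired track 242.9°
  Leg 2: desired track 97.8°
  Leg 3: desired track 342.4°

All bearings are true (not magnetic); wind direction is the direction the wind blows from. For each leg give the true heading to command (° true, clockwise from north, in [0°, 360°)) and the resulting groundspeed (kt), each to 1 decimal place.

Leg 1: heading=245.1°, groundspeed=129.2 kt
Leg 2: heading=100.9°, groundspeed=174.0 kt
Leg 3: heading=333.5°, groundspeed=148.4 kt

Leg 1: desired track 242.9°; wind correction +2.2° → command heading 245.1°, groundspeed 129.2 kt
Leg 2: desired track 97.8°; wind correction +3.1° → command heading 100.9°, groundspeed 174.0 kt
Leg 3: desired track 342.4°; wind correction -8.9° → command heading 333.5°, groundspeed 148.4 kt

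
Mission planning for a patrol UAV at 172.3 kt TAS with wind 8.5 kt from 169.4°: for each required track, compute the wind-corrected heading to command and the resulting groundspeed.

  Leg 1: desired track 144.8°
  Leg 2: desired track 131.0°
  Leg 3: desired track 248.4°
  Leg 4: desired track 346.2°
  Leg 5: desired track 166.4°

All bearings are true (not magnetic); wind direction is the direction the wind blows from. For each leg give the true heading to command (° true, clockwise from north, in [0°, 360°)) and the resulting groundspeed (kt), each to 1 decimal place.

Leg 1: heading=146.0°, groundspeed=164.5 kt
Leg 2: heading=132.8°, groundspeed=165.6 kt
Leg 3: heading=245.6°, groundspeed=170.5 kt
Leg 4: heading=346.0°, groundspeed=180.8 kt
Leg 5: heading=166.5°, groundspeed=163.8 kt

Leg 1: desired track 144.8°; wind correction +1.2° → command heading 146.0°, groundspeed 164.5 kt
Leg 2: desired track 131.0°; wind correction +1.8° → command heading 132.8°, groundspeed 165.6 kt
Leg 3: desired track 248.4°; wind correction -2.8° → command heading 245.6°, groundspeed 170.5 kt
Leg 4: desired track 346.2°; wind correction -0.2° → command heading 346.0°, groundspeed 180.8 kt
Leg 5: desired track 166.4°; wind correction +0.1° → command heading 166.5°, groundspeed 163.8 kt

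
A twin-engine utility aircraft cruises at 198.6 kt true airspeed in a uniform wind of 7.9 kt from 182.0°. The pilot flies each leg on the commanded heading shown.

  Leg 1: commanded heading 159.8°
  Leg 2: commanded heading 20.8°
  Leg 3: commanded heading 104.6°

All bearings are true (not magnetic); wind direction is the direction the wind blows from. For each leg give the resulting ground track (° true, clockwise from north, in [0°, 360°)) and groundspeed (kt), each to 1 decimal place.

Leg 1: track=158.9°, groundspeed=191.3 kt
Leg 2: track=20.1°, groundspeed=206.1 kt
Leg 3: track=102.4°, groundspeed=197.0 kt

Leg 1: heading 159.8°; drift -0.9° → track 158.9°, groundspeed 191.3 kt
Leg 2: heading 20.8°; drift -0.7° → track 20.1°, groundspeed 206.1 kt
Leg 3: heading 104.6°; drift -2.2° → track 102.4°, groundspeed 197.0 kt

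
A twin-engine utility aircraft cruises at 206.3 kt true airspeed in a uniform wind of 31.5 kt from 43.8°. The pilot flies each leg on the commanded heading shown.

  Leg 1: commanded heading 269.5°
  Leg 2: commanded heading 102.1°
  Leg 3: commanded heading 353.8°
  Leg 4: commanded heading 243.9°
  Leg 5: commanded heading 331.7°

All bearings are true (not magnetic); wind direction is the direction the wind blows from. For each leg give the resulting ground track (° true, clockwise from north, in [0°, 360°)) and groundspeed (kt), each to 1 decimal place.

Leg 1: track=263.9°, groundspeed=229.4 kt
Leg 2: track=110.1°, groundspeed=191.6 kt
Leg 3: track=346.4°, groundspeed=187.6 kt
Leg 4: track=241.3°, groundspeed=236.1 kt
Leg 5: track=323.0°, groundspeed=198.9 kt

Leg 1: heading 269.5°; drift -5.6° → track 263.9°, groundspeed 229.4 kt
Leg 2: heading 102.1°; drift +8.0° → track 110.1°, groundspeed 191.6 kt
Leg 3: heading 353.8°; drift -7.4° → track 346.4°, groundspeed 187.6 kt
Leg 4: heading 243.9°; drift -2.6° → track 241.3°, groundspeed 236.1 kt
Leg 5: heading 331.7°; drift -8.7° → track 323.0°, groundspeed 198.9 kt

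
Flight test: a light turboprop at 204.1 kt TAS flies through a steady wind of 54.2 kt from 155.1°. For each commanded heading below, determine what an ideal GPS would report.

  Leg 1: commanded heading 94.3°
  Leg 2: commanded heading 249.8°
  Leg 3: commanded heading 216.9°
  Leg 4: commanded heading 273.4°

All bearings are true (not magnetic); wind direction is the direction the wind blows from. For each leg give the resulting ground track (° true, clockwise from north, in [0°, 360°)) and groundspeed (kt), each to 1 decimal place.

Leg 1: track=79.4°, groundspeed=183.9 kt
Leg 2: track=264.3°, groundspeed=215.4 kt
Leg 3: track=231.9°, groundspeed=184.8 kt
Leg 4: track=285.1°, groundspeed=234.7 kt

Leg 1: heading 94.3°; drift -14.9° → track 79.4°, groundspeed 183.9 kt
Leg 2: heading 249.8°; drift +14.5° → track 264.3°, groundspeed 215.4 kt
Leg 3: heading 216.9°; drift +15.0° → track 231.9°, groundspeed 184.8 kt
Leg 4: heading 273.4°; drift +11.7° → track 285.1°, groundspeed 234.7 kt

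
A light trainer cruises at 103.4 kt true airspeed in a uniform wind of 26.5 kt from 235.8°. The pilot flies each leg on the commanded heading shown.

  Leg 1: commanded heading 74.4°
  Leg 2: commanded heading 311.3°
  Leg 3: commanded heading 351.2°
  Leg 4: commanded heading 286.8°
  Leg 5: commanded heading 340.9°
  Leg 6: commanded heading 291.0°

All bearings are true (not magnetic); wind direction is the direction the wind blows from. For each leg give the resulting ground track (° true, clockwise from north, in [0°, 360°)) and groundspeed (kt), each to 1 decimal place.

Leg 1: heading 74.4°; drift -3.8° → track 70.6°, groundspeed 128.8 kt
Leg 2: heading 311.3°; drift +14.8° → track 326.1°, groundspeed 100.1 kt
Leg 3: heading 351.2°; drift +11.8° → track 3.0°, groundspeed 117.2 kt
Leg 4: heading 286.8°; drift +13.4° → track 300.2°, groundspeed 89.1 kt
Leg 5: heading 340.9°; drift +13.1° → track 354.0°, groundspeed 113.2 kt
Leg 6: heading 291.0°; drift +13.8° → track 304.8°, groundspeed 90.9 kt

Leg 1: track=70.6°, groundspeed=128.8 kt
Leg 2: track=326.1°, groundspeed=100.1 kt
Leg 3: track=3.0°, groundspeed=117.2 kt
Leg 4: track=300.2°, groundspeed=89.1 kt
Leg 5: track=354.0°, groundspeed=113.2 kt
Leg 6: track=304.8°, groundspeed=90.9 kt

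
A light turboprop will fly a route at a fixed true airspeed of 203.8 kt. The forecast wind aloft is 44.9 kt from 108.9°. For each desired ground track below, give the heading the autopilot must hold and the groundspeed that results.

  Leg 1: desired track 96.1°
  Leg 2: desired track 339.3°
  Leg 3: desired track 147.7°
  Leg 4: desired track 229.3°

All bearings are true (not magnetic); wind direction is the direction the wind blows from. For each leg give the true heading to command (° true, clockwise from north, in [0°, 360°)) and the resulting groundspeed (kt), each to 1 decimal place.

Leg 1: desired track 96.1°; wind correction +2.8° → command heading 98.9°, groundspeed 159.8 kt
Leg 2: desired track 339.3°; wind correction +9.8° → command heading 349.1°, groundspeed 229.5 kt
Leg 3: desired track 147.7°; wind correction -7.9° → command heading 139.8°, groundspeed 166.9 kt
Leg 4: desired track 229.3°; wind correction -11.0° → command heading 218.3°, groundspeed 222.8 kt

Leg 1: heading=98.9°, groundspeed=159.8 kt
Leg 2: heading=349.1°, groundspeed=229.5 kt
Leg 3: heading=139.8°, groundspeed=166.9 kt
Leg 4: heading=218.3°, groundspeed=222.8 kt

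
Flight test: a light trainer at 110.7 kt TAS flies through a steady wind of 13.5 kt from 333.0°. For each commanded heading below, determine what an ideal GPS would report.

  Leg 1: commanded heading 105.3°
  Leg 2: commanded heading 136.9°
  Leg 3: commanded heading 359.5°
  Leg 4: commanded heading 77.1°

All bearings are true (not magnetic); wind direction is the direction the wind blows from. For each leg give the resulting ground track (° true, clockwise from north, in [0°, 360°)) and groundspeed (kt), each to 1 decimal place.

Leg 1: heading 105.3°; drift +4.8° → track 110.1°, groundspeed 120.2 kt
Leg 2: heading 136.9°; drift +1.7° → track 138.6°, groundspeed 123.7 kt
Leg 3: heading 359.5°; drift +3.5° → track 3.0°, groundspeed 98.8 kt
Leg 4: heading 77.1°; drift +6.6° → track 83.7°, groundspeed 114.7 kt

Leg 1: track=110.1°, groundspeed=120.2 kt
Leg 2: track=138.6°, groundspeed=123.7 kt
Leg 3: track=3.0°, groundspeed=98.8 kt
Leg 4: track=83.7°, groundspeed=114.7 kt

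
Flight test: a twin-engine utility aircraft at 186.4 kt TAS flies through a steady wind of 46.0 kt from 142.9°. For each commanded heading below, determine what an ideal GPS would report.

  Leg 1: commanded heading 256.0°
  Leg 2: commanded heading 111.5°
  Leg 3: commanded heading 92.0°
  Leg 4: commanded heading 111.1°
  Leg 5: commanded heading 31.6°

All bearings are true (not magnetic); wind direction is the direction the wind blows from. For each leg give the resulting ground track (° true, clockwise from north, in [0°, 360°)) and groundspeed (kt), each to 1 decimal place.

Leg 1: track=267.7°, groundspeed=208.8 kt
Leg 2: track=102.2°, groundspeed=149.1 kt
Leg 3: track=79.2°, groundspeed=161.4 kt
Leg 4: track=101.8°, groundspeed=149.3 kt
Leg 5: track=19.7°, groundspeed=207.6 kt

Leg 1: heading 256.0°; drift +11.7° → track 267.7°, groundspeed 208.8 kt
Leg 2: heading 111.5°; drift -9.3° → track 102.2°, groundspeed 149.1 kt
Leg 3: heading 92.0°; drift -12.8° → track 79.2°, groundspeed 161.4 kt
Leg 4: heading 111.1°; drift -9.3° → track 101.8°, groundspeed 149.3 kt
Leg 5: heading 31.6°; drift -11.9° → track 19.7°, groundspeed 207.6 kt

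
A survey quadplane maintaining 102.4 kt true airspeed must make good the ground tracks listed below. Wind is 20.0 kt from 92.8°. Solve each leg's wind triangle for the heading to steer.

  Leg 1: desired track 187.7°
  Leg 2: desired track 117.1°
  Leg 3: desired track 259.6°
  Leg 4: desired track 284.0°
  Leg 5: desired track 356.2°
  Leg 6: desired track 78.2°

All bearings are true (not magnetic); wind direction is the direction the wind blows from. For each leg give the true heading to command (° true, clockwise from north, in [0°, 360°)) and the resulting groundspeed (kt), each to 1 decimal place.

Leg 1: desired track 187.7°; wind correction -11.2° → command heading 176.5°, groundspeed 102.2 kt
Leg 2: desired track 117.1°; wind correction -4.6° → command heading 112.5°, groundspeed 83.8 kt
Leg 3: desired track 259.6°; wind correction -2.6° → command heading 257.0°, groundspeed 121.8 kt
Leg 4: desired track 284.0°; wind correction +2.2° → command heading 286.2°, groundspeed 121.9 kt
Leg 5: desired track 356.2°; wind correction +11.2° → command heading 7.4°, groundspeed 102.8 kt
Leg 6: desired track 78.2°; wind correction +2.8° → command heading 81.0°, groundspeed 82.9 kt

Leg 1: heading=176.5°, groundspeed=102.2 kt
Leg 2: heading=112.5°, groundspeed=83.8 kt
Leg 3: heading=257.0°, groundspeed=121.8 kt
Leg 4: heading=286.2°, groundspeed=121.9 kt
Leg 5: heading=7.4°, groundspeed=102.8 kt
Leg 6: heading=81.0°, groundspeed=82.9 kt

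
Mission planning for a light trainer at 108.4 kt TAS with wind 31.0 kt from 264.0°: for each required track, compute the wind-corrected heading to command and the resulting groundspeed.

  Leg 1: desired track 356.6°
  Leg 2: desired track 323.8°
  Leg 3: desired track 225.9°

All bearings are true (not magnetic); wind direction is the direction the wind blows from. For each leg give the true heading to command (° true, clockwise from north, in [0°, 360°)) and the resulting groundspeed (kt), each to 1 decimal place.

Leg 1: desired track 356.6°; wind correction -16.6° → command heading 340.0°, groundspeed 105.3 kt
Leg 2: desired track 323.8°; wind correction -14.3° → command heading 309.5°, groundspeed 89.4 kt
Leg 3: desired track 225.9°; wind correction +10.2° → command heading 236.1°, groundspeed 82.3 kt

Leg 1: heading=340.0°, groundspeed=105.3 kt
Leg 2: heading=309.5°, groundspeed=89.4 kt
Leg 3: heading=236.1°, groundspeed=82.3 kt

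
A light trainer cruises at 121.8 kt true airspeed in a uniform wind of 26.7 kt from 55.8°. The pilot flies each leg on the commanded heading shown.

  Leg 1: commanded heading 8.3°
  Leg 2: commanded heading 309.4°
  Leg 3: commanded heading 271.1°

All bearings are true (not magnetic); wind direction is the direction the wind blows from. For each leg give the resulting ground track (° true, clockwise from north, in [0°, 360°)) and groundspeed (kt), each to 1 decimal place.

Leg 1: track=357.6°, groundspeed=105.6 kt
Leg 2: track=298.2°, groundspeed=131.9 kt
Leg 3: track=265.0°, groundspeed=144.4 kt

Leg 1: heading 8.3°; drift -10.7° → track 357.6°, groundspeed 105.6 kt
Leg 2: heading 309.4°; drift -11.2° → track 298.2°, groundspeed 131.9 kt
Leg 3: heading 271.1°; drift -6.1° → track 265.0°, groundspeed 144.4 kt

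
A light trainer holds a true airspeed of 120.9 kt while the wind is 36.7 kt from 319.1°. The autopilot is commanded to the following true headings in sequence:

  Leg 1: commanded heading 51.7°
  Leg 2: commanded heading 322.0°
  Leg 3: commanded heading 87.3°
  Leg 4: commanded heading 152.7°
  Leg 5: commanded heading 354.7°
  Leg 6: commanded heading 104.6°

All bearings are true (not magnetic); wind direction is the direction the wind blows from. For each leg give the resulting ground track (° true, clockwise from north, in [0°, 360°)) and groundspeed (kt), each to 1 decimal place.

Leg 1: heading 51.7°; drift +16.7° → track 68.4°, groundspeed 127.9 kt
Leg 2: heading 322.0°; drift +1.3° → track 323.3°, groundspeed 84.3 kt
Leg 3: heading 87.3°; drift +11.4° → track 98.7°, groundspeed 146.5 kt
Leg 4: heading 152.7°; drift -3.2° → track 149.5°, groundspeed 156.8 kt
Leg 5: heading 354.7°; drift +13.2° → track 7.9°, groundspeed 93.5 kt
Leg 6: heading 104.6°; drift +7.8° → track 112.4°, groundspeed 152.6 kt

Leg 1: track=68.4°, groundspeed=127.9 kt
Leg 2: track=323.3°, groundspeed=84.3 kt
Leg 3: track=98.7°, groundspeed=146.5 kt
Leg 4: track=149.5°, groundspeed=156.8 kt
Leg 5: track=7.9°, groundspeed=93.5 kt
Leg 6: track=112.4°, groundspeed=152.6 kt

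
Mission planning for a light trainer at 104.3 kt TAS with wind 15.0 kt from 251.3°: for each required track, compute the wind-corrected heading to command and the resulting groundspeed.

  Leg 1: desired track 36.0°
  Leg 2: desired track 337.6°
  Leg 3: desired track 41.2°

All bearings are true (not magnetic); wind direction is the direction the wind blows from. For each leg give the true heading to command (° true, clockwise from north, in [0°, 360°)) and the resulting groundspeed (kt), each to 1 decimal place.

Leg 1: heading=31.2°, groundspeed=116.2 kt
Leg 2: heading=329.3°, groundspeed=102.3 kt
Leg 3: heading=37.1°, groundspeed=117.0 kt

Leg 1: desired track 36.0°; wind correction -4.8° → command heading 31.2°, groundspeed 116.2 kt
Leg 2: desired track 337.6°; wind correction -8.3° → command heading 329.3°, groundspeed 102.3 kt
Leg 3: desired track 41.2°; wind correction -4.1° → command heading 37.1°, groundspeed 117.0 kt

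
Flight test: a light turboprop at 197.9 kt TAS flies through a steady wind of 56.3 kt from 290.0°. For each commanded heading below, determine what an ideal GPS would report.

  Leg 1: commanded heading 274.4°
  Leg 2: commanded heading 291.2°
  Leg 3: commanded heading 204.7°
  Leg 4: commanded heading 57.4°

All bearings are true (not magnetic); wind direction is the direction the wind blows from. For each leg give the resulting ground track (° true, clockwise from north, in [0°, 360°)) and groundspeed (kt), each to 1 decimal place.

Leg 1: track=268.4°, groundspeed=144.5 kt
Leg 2: track=291.7°, groundspeed=141.6 kt
Leg 3: track=188.5°, groundspeed=201.3 kt
Leg 4: track=68.3°, groundspeed=236.4 kt

Leg 1: heading 274.4°; drift -6.0° → track 268.4°, groundspeed 144.5 kt
Leg 2: heading 291.2°; drift +0.5° → track 291.7°, groundspeed 141.6 kt
Leg 3: heading 204.7°; drift -16.2° → track 188.5°, groundspeed 201.3 kt
Leg 4: heading 57.4°; drift +10.9° → track 68.3°, groundspeed 236.4 kt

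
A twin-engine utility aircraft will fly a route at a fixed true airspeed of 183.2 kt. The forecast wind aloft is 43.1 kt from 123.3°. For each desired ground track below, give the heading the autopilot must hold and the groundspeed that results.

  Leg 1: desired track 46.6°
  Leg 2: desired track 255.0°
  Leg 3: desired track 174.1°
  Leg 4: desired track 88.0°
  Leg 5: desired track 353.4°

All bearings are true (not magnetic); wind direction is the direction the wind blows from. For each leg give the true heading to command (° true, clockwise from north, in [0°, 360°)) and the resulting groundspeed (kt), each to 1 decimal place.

Leg 1: heading=59.8°, groundspeed=168.4 kt
Leg 2: heading=244.9°, groundspeed=209.0 kt
Leg 3: heading=163.6°, groundspeed=152.9 kt
Leg 4: heading=95.8°, groundspeed=146.3 kt
Leg 5: heading=3.8°, groundspeed=207.8 kt

Leg 1: desired track 46.6°; wind correction +13.2° → command heading 59.8°, groundspeed 168.4 kt
Leg 2: desired track 255.0°; wind correction -10.1° → command heading 244.9°, groundspeed 209.0 kt
Leg 3: desired track 174.1°; wind correction -10.5° → command heading 163.6°, groundspeed 152.9 kt
Leg 4: desired track 88.0°; wind correction +7.8° → command heading 95.8°, groundspeed 146.3 kt
Leg 5: desired track 353.4°; wind correction +10.4° → command heading 3.8°, groundspeed 207.8 kt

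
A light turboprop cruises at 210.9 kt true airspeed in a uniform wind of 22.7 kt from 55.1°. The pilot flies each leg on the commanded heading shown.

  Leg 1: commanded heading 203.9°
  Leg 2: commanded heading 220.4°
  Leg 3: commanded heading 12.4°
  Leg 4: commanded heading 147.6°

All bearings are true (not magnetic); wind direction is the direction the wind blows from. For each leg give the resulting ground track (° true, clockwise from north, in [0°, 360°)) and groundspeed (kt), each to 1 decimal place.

Leg 1: track=206.8°, groundspeed=230.6 kt
Leg 2: track=221.8°, groundspeed=232.9 kt
Leg 3: track=7.9°, groundspeed=194.8 kt
Leg 4: track=153.7°, groundspeed=213.1 kt

Leg 1: heading 203.9°; drift +2.9° → track 206.8°, groundspeed 230.6 kt
Leg 2: heading 220.4°; drift +1.4° → track 221.8°, groundspeed 232.9 kt
Leg 3: heading 12.4°; drift -4.5° → track 7.9°, groundspeed 194.8 kt
Leg 4: heading 147.6°; drift +6.1° → track 153.7°, groundspeed 213.1 kt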